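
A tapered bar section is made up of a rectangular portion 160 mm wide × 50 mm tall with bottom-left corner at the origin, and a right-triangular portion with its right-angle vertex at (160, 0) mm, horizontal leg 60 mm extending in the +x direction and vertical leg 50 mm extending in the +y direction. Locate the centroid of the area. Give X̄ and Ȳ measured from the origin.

X̄ = 95.79 mm, Ȳ = 23.68 mm

rectangular portion: A = 160 × 50 = 8000.00, centroid at (80.00, 25.00).
triangular portion: A = ½·60·50 = 1500.00, centroid at (180.00, 16.67).
ΣA = 9500.00 mm², ΣAX̄ = 910000.00 mm³, ΣAȲ = 225000.00 mm³.
X̄ = 910000.00/9500.00 = 95.79 mm; Ȳ = 225000.00/9500.00 = 23.68 mm.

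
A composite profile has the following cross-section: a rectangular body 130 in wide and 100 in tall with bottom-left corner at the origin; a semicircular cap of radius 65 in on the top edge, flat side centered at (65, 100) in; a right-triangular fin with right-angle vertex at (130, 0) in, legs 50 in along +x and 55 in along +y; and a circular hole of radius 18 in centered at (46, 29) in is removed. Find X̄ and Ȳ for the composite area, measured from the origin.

rectangular body: A = 130 × 100 = 13000.00, centroid at (65.00, 50.00).
semicircular top: A = ½π·65² = 6636.61, centroid at (65.00, 127.59).
triangular fin: A = ½·50·55 = 1375.00, centroid at (146.67, 18.33).
hole: A = −π·18² = -1017.88, centroid at (46.00, 29.00).
ΣA = 19993.74 in²
ΣAX̄ = (13000.00)(65.00) + (6636.61)(65.00) + (1375.00)(146.67) + (-1017.88)(46.00) = 1431224.31 in³
ΣAȲ = (13000.00)(50.00) + (6636.61)(127.59) + (1375.00)(18.33) + (-1017.88)(29.00) = 1492434.71 in³
X̄ = 1431224.31 / 19993.74 = 71.58 in
Ȳ = 1492434.71 / 19993.74 = 74.65 in

X̄ = 71.58 in, Ȳ = 74.65 in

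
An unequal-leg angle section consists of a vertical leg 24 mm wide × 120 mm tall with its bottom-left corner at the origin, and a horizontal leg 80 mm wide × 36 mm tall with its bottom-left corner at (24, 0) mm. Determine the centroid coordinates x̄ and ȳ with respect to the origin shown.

vertical leg: A = 24 × 120 = 2880.00, centroid at (12.00, 60.00).
horizontal leg: A = 80 × 36 = 2880.00, centroid at (64.00, 18.00).
ΣA = 5760.00 mm²
ΣAx̄ = (2880.00)(12.00) + (2880.00)(64.00) = 218880.00 mm³
ΣAȳ = (2880.00)(60.00) + (2880.00)(18.00) = 224640.00 mm³
x̄ = 218880.00 / 5760.00 = 38.00 mm
ȳ = 224640.00 / 5760.00 = 39.00 mm

x̄ = 38.00 mm, ȳ = 39.00 mm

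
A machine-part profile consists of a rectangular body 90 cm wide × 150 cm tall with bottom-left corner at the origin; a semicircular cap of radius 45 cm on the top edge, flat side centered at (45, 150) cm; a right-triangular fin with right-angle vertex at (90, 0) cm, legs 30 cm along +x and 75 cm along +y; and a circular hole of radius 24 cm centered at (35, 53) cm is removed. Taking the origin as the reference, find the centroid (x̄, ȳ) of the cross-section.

x̄ = 50.00 cm, ȳ = 92.68 cm

rectangular body: A = 90 × 150 = 13500.00, centroid at (45.00, 75.00).
semicircular top: A = ½π·45² = 3180.86, centroid at (45.00, 169.10).
triangular fin: A = ½·30·75 = 1125.00, centroid at (100.00, 25.00).
hole: A = −π·24² = -1809.56, centroid at (35.00, 53.00).
ΣA = 15996.31 cm²
ΣAx̄ = (13500.00)(45.00) + (3180.86)(45.00) + (1125.00)(100.00) + (-1809.56)(35.00) = 799804.31 cm³
ΣAȳ = (13500.00)(75.00) + (3180.86)(169.10) + (1125.00)(25.00) + (-1809.56)(53.00) = 1482597.84 cm³
x̄ = 799804.31 / 15996.31 = 50.00 cm
ȳ = 1482597.84 / 15996.31 = 92.68 cm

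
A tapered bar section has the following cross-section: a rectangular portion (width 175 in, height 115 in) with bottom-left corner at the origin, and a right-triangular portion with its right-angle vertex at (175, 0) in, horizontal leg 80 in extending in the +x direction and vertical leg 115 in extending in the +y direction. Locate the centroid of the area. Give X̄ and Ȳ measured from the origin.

X̄ = 108.74 in, Ȳ = 53.93 in

rectangular portion: A = 175 × 115 = 20125.00, centroid at (87.50, 57.50).
triangular portion: A = ½·80·115 = 4600.00, centroid at (201.67, 38.33).
ΣA = 24725.00 in², ΣAX̄ = 2688604.17 in³, ΣAȲ = 1333520.83 in³.
X̄ = 2688604.17/24725.00 = 108.74 in; Ȳ = 1333520.83/24725.00 = 53.93 in.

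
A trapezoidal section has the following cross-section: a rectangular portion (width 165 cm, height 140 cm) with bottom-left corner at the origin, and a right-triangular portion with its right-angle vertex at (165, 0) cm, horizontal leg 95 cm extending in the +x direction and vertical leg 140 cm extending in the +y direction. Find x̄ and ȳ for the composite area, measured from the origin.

rectangular portion: A = 165 × 140 = 23100.00, centroid at (82.50, 70.00).
triangular portion: A = ½·95·140 = 6650.00, centroid at (196.67, 46.67).
ΣA = 29750.00 cm², ΣAx̄ = 3213583.33 cm³, ΣAȳ = 1927333.33 cm³.
x̄ = 3213583.33/29750.00 = 108.02 cm; ȳ = 1927333.33/29750.00 = 64.78 cm.

x̄ = 108.02 cm, ȳ = 64.78 cm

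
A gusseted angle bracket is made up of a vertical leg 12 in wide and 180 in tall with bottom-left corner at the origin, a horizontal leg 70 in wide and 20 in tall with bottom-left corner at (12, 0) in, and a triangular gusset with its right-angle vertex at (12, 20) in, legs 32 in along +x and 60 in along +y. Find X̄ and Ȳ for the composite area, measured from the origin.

X̄ = 22.24 in, Ȳ = 54.60 in

vertical leg: A = 12 × 180 = 2160.00, centroid at (6.00, 90.00).
horizontal leg: A = 70 × 20 = 1400.00, centroid at (47.00, 10.00).
gusset: A = ½·32·60 = 960.00, centroid at (22.67, 40.00).
ΣA = 4520.00 in²
ΣAX̄ = (2160.00)(6.00) + (1400.00)(47.00) + (960.00)(22.67) = 100520.00 in³
ΣAȲ = (2160.00)(90.00) + (1400.00)(10.00) + (960.00)(40.00) = 246800.00 in³
X̄ = 100520.00 / 4520.00 = 22.24 in
Ȳ = 246800.00 / 4520.00 = 54.60 in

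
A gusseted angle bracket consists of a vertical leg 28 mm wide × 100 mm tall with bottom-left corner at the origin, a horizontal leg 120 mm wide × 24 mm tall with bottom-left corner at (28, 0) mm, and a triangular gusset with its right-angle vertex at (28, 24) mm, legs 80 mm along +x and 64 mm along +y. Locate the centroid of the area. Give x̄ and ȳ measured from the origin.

vertical leg: A = 28 × 100 = 2800.00, centroid at (14.00, 50.00).
horizontal leg: A = 120 × 24 = 2880.00, centroid at (88.00, 12.00).
gusset: A = ½·80·64 = 2560.00, centroid at (54.67, 45.33).
ΣA = 8240.00 mm²
ΣAx̄ = (2800.00)(14.00) + (2880.00)(88.00) + (2560.00)(54.67) = 432586.67 mm³
ΣAȳ = (2800.00)(50.00) + (2880.00)(12.00) + (2560.00)(45.33) = 290613.33 mm³
x̄ = 432586.67 / 8240.00 = 52.50 mm
ȳ = 290613.33 / 8240.00 = 35.27 mm

x̄ = 52.50 mm, ȳ = 35.27 mm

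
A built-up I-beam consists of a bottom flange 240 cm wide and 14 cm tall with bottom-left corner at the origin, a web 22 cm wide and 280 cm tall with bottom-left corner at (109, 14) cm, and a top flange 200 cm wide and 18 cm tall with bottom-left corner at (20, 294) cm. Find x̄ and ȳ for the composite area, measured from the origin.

x̄ = 120.00 cm, ȳ = 157.24 cm

Part | A | x̄ᵢ | ȳᵢ | A·x̄ᵢ | A·ȳᵢ
bottom flange | 3360.00 | 120.00 | 7.00 | 403200.00 | 23520.00
web | 6160.00 | 120.00 | 154.00 | 739200.00 | 948640.00
top flange | 3600.00 | 120.00 | 303.00 | 432000.00 | 1090800.00
Σ | 13120.00 |  |  | 1574400.00 | 2062960.00
x̄ = 1574400.00 / 13120.00 = 120.00 cm
ȳ = 2062960.00 / 13120.00 = 157.24 cm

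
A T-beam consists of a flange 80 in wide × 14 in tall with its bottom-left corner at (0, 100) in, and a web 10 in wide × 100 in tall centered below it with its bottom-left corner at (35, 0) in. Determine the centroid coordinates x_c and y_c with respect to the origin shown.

web: A = 10 × 100 = 1000.00, centroid at (40.00, 50.00).
flange: A = 80 × 14 = 1120.00, centroid at (40.00, 107.00).
ΣA = 2120.00 in², ΣAx_c = 84800.00 in³, ΣAy_c = 169840.00 in³.
x_c = 84800.00/2120.00 = 40.00 in; y_c = 169840.00/2120.00 = 80.11 in.

x_c = 40.00 in, y_c = 80.11 in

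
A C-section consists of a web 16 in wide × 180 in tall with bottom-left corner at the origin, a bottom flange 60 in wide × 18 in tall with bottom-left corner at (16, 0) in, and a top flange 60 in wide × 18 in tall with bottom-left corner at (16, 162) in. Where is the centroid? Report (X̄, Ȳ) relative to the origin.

web: A = 16 × 180 = 2880.00, centroid at (8.00, 90.00).
bottom flange: A = 60 × 18 = 1080.00, centroid at (46.00, 9.00).
top flange: A = 60 × 18 = 1080.00, centroid at (46.00, 171.00).
ΣA = 5040.00 in², ΣAX̄ = 122400.00 in³, ΣAȲ = 453600.00 in³.
X̄ = 122400.00/5040.00 = 24.29 in; Ȳ = 453600.00/5040.00 = 90.00 in.

X̄ = 24.29 in, Ȳ = 90.00 in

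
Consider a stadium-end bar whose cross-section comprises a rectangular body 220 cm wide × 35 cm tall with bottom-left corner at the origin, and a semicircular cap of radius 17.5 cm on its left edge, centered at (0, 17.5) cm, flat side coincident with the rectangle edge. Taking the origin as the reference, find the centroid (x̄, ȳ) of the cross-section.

x̄ = 103.10 cm, ȳ = 17.50 cm

rectangular body: A = 220 × 35 = 7700.00, centroid at (110.00, 17.50).
semicircular end: A = ½π·17.5² = 481.06, centroid at (-7.43, 17.50).
ΣA = 8181.06 cm², ΣAx̄ = 843427.08 cm³, ΣAȳ = 143168.49 cm³.
x̄ = 843427.08/8181.06 = 103.10 cm; ȳ = 143168.49/8181.06 = 17.50 cm.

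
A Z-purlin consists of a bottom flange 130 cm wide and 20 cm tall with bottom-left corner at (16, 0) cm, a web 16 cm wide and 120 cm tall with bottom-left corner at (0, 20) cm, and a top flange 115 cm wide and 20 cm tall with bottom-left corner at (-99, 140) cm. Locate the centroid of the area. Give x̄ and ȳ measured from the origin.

x̄ = 19.14 cm, ȳ = 76.92 cm

Part | A | x̄ᵢ | ȳᵢ | A·x̄ᵢ | A·ȳᵢ
bottom flange | 2600.00 | 81.00 | 10.00 | 210600.00 | 26000.00
web | 1920.00 | 8.00 | 80.00 | 15360.00 | 153600.00
top flange | 2300.00 | -41.50 | 150.00 | -95450.00 | 345000.00
Σ | 6820.00 |  |  | 130510.00 | 524600.00
x̄ = 130510.00 / 6820.00 = 19.14 cm
ȳ = 524600.00 / 6820.00 = 76.92 cm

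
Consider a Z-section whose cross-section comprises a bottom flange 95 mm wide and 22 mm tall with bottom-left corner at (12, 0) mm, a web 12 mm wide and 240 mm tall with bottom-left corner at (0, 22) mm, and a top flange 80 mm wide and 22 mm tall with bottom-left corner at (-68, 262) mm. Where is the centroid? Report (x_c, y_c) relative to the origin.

x_c = 13.72 mm, y_c = 135.58 mm

bottom flange: A = 95 × 22 = 2090.00, centroid at (59.50, 11.00).
web: A = 12 × 240 = 2880.00, centroid at (6.00, 142.00).
top flange: A = 80 × 22 = 1760.00, centroid at (-28.00, 273.00).
ΣA = 6730.00 mm²
ΣAx_c = (2090.00)(59.50) + (2880.00)(6.00) + (1760.00)(-28.00) = 92355.00 mm³
ΣAy_c = (2090.00)(11.00) + (2880.00)(142.00) + (1760.00)(273.00) = 912430.00 mm³
x_c = 92355.00 / 6730.00 = 13.72 mm
y_c = 912430.00 / 6730.00 = 135.58 mm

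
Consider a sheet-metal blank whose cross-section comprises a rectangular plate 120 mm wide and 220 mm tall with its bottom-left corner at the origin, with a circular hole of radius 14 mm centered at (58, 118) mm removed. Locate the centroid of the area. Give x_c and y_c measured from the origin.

plate: A = 120 × 220 = 26400.00, centroid at (60.00, 110.00).
hole: A = −π·14² = -615.75, centroid at (58.00, 118.00).
ΣA = 25784.25 mm², ΣAx_c = 1548286.37 mm³, ΣAy_c = 2831341.25 mm³.
x_c = 1548286.37/25784.25 = 60.05 mm; y_c = 2831341.25/25784.25 = 109.81 mm.

x_c = 60.05 mm, y_c = 109.81 mm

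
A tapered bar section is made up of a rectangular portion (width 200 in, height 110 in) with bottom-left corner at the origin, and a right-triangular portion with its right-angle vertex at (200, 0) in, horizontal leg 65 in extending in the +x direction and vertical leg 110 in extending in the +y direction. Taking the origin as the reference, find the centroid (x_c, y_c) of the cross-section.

x_c = 117.01 in, y_c = 52.44 in

rectangular portion: A = 200 × 110 = 22000.00, centroid at (100.00, 55.00).
triangular portion: A = ½·65·110 = 3575.00, centroid at (221.67, 36.67).
ΣA = 25575.00 in²
ΣAx_c = (22000.00)(100.00) + (3575.00)(221.67) = 2992458.33 in³
ΣAy_c = (22000.00)(55.00) + (3575.00)(36.67) = 1341083.33 in³
x_c = 2992458.33 / 25575.00 = 117.01 in
y_c = 1341083.33 / 25575.00 = 52.44 in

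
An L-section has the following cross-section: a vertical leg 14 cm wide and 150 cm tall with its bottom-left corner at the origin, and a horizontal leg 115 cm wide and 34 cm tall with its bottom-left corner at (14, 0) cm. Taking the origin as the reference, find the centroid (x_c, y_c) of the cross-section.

x_c = 48.96 cm, y_c = 37.27 cm

Part | A | x̄ᵢ | ȳᵢ | A·x̄ᵢ | A·ȳᵢ
vertical leg | 2100.00 | 7.00 | 75.00 | 14700.00 | 157500.00
horizontal leg | 3910.00 | 71.50 | 17.00 | 279565.00 | 66470.00
Σ | 6010.00 |  |  | 294265.00 | 223970.00
x_c = 294265.00 / 6010.00 = 48.96 cm
y_c = 223970.00 / 6010.00 = 37.27 cm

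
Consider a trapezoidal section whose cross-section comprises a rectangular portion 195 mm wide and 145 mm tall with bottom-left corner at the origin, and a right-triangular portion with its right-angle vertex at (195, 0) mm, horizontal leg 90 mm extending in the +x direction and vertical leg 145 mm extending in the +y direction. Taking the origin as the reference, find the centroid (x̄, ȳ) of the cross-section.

x̄ = 121.41 mm, ȳ = 67.97 mm

rectangular portion: A = 195 × 145 = 28275.00, centroid at (97.50, 72.50).
triangular portion: A = ½·90·145 = 6525.00, centroid at (225.00, 48.33).
ΣA = 34800.00 mm²
ΣAx̄ = (28275.00)(97.50) + (6525.00)(225.00) = 4224937.50 mm³
ΣAȳ = (28275.00)(72.50) + (6525.00)(48.33) = 2365312.50 mm³
x̄ = 4224937.50 / 34800.00 = 121.41 mm
ȳ = 2365312.50 / 34800.00 = 67.97 mm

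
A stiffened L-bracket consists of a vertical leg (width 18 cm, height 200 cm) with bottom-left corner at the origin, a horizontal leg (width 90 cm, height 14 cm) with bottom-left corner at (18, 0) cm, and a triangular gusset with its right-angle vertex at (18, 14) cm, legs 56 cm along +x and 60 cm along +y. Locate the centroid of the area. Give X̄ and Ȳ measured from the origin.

vertical leg: A = 18 × 200 = 3600.00, centroid at (9.00, 100.00).
horizontal leg: A = 90 × 14 = 1260.00, centroid at (63.00, 7.00).
gusset: A = ½·56·60 = 1680.00, centroid at (36.67, 34.00).
ΣA = 6540.00 cm², ΣAX̄ = 173380.00 cm³, ΣAȲ = 425940.00 cm³.
X̄ = 173380.00/6540.00 = 26.51 cm; Ȳ = 425940.00/6540.00 = 65.13 cm.

X̄ = 26.51 cm, Ȳ = 65.13 cm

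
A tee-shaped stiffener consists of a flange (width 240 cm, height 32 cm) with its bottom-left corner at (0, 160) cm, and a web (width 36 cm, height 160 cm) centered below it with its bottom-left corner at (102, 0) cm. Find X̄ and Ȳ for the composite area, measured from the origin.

X̄ = 120.00 cm, Ȳ = 134.86 cm

web: A = 36 × 160 = 5760.00, centroid at (120.00, 80.00).
flange: A = 240 × 32 = 7680.00, centroid at (120.00, 176.00).
ΣA = 13440.00 cm², ΣAX̄ = 1612800.00 cm³, ΣAȲ = 1812480.00 cm³.
X̄ = 1612800.00/13440.00 = 120.00 cm; Ȳ = 1812480.00/13440.00 = 134.86 cm.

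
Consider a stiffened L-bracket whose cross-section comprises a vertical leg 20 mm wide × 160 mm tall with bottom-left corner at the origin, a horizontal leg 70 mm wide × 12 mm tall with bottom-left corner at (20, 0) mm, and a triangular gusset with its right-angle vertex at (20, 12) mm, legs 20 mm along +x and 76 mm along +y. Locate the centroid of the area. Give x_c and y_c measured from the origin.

x_c = 20.51 mm, y_c = 60.29 mm

Part | A | x̄ᵢ | ȳᵢ | A·x̄ᵢ | A·ȳᵢ
vertical leg | 3200.00 | 10.00 | 80.00 | 32000.00 | 256000.00
horizontal leg | 840.00 | 55.00 | 6.00 | 46200.00 | 5040.00
gusset | 760.00 | 26.67 | 37.33 | 20266.67 | 28373.33
Σ | 4800.00 |  |  | 98466.67 | 289413.33
x_c = 98466.67 / 4800.00 = 20.51 mm
y_c = 289413.33 / 4800.00 = 60.29 mm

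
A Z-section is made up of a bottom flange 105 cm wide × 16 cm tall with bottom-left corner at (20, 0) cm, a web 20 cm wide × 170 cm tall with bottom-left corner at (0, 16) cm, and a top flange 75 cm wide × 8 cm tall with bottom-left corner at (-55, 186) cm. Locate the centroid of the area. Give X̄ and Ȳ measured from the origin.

bottom flange: A = 105 × 16 = 1680.00, centroid at (72.50, 8.00).
web: A = 20 × 170 = 3400.00, centroid at (10.00, 101.00).
top flange: A = 75 × 8 = 600.00, centroid at (-17.50, 190.00).
ΣA = 5680.00 cm², ΣAX̄ = 145300.00 cm³, ΣAȲ = 470840.00 cm³.
X̄ = 145300.00/5680.00 = 25.58 cm; Ȳ = 470840.00/5680.00 = 82.89 cm.

X̄ = 25.58 cm, Ȳ = 82.89 cm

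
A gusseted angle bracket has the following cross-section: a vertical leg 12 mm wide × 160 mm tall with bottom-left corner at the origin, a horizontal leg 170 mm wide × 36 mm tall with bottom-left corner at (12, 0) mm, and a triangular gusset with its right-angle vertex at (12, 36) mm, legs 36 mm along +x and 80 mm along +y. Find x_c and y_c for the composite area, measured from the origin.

vertical leg: A = 12 × 160 = 1920.00, centroid at (6.00, 80.00).
horizontal leg: A = 170 × 36 = 6120.00, centroid at (97.00, 18.00).
gusset: A = ½·36·80 = 1440.00, centroid at (24.00, 62.67).
ΣA = 9480.00 mm², ΣAx_c = 639720.00 mm³, ΣAy_c = 354000.00 mm³.
x_c = 639720.00/9480.00 = 67.48 mm; y_c = 354000.00/9480.00 = 37.34 mm.

x_c = 67.48 mm, y_c = 37.34 mm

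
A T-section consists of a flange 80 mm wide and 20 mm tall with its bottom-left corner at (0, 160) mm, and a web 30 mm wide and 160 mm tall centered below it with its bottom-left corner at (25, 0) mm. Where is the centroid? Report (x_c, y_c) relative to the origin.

web: A = 30 × 160 = 4800.00, centroid at (40.00, 80.00).
flange: A = 80 × 20 = 1600.00, centroid at (40.00, 170.00).
ΣA = 6400.00 mm², ΣAx_c = 256000.00 mm³, ΣAy_c = 656000.00 mm³.
x_c = 256000.00/6400.00 = 40.00 mm; y_c = 656000.00/6400.00 = 102.50 mm.

x_c = 40.00 mm, y_c = 102.50 mm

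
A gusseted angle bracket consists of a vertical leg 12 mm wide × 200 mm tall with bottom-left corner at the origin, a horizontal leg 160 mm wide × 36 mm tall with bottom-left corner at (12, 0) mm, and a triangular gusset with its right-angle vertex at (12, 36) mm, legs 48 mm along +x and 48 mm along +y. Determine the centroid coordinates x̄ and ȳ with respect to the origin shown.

x̄ = 61.92 mm, ȳ = 43.34 mm

vertical leg: A = 12 × 200 = 2400.00, centroid at (6.00, 100.00).
horizontal leg: A = 160 × 36 = 5760.00, centroid at (92.00, 18.00).
gusset: A = ½·48·48 = 1152.00, centroid at (28.00, 52.00).
ΣA = 9312.00 mm², ΣAx̄ = 576576.00 mm³, ΣAȳ = 403584.00 mm³.
x̄ = 576576.00/9312.00 = 61.92 mm; ȳ = 403584.00/9312.00 = 43.34 mm.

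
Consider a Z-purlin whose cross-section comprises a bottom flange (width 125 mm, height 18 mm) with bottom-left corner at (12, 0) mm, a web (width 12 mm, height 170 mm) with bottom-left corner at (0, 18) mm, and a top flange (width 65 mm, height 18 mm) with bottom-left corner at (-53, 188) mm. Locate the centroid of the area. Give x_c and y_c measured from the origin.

x_c = 28.55 mm, y_c = 84.41 mm

bottom flange: A = 125 × 18 = 2250.00, centroid at (74.50, 9.00).
web: A = 12 × 170 = 2040.00, centroid at (6.00, 103.00).
top flange: A = 65 × 18 = 1170.00, centroid at (-20.50, 197.00).
ΣA = 5460.00 mm²
ΣAx_c = (2250.00)(74.50) + (2040.00)(6.00) + (1170.00)(-20.50) = 155880.00 mm³
ΣAy_c = (2250.00)(9.00) + (2040.00)(103.00) + (1170.00)(197.00) = 460860.00 mm³
x_c = 155880.00 / 5460.00 = 28.55 mm
y_c = 460860.00 / 5460.00 = 84.41 mm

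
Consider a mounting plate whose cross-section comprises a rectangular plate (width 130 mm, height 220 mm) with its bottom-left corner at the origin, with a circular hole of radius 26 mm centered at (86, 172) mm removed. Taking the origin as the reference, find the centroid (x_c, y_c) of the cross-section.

Part | A | x̄ᵢ | ȳᵢ | A·x̄ᵢ | A·ȳᵢ
plate | 28600.00 | 65.00 | 110.00 | 1859000.00 | 3146000.00
hole | -2123.72 | 86.00 | 172.00 | -182639.63 | -365279.26
Σ | 26476.28 |  |  | 1676360.37 | 2780720.74
x_c = 1676360.37 / 26476.28 = 63.32 mm
y_c = 2780720.74 / 26476.28 = 105.03 mm

x_c = 63.32 mm, y_c = 105.03 mm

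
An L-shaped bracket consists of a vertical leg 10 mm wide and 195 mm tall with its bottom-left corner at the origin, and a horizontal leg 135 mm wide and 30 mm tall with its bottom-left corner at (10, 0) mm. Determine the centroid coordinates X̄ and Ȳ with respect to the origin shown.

X̄ = 53.94 mm, Ȳ = 41.81 mm

Part | A | x̄ᵢ | ȳᵢ | A·x̄ᵢ | A·ȳᵢ
vertical leg | 1950.00 | 5.00 | 97.50 | 9750.00 | 190125.00
horizontal leg | 4050.00 | 77.50 | 15.00 | 313875.00 | 60750.00
Σ | 6000.00 |  |  | 323625.00 | 250875.00
X̄ = 323625.00 / 6000.00 = 53.94 mm
Ȳ = 250875.00 / 6000.00 = 41.81 mm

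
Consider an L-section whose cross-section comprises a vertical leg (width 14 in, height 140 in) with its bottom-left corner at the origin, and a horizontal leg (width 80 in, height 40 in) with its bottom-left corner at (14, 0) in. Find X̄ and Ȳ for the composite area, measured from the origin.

vertical leg: A = 14 × 140 = 1960.00, centroid at (7.00, 70.00).
horizontal leg: A = 80 × 40 = 3200.00, centroid at (54.00, 20.00).
ΣA = 5160.00 in²
ΣAX̄ = (1960.00)(7.00) + (3200.00)(54.00) = 186520.00 in³
ΣAȲ = (1960.00)(70.00) + (3200.00)(20.00) = 201200.00 in³
X̄ = 186520.00 / 5160.00 = 36.15 in
Ȳ = 201200.00 / 5160.00 = 38.99 in

X̄ = 36.15 in, Ȳ = 38.99 in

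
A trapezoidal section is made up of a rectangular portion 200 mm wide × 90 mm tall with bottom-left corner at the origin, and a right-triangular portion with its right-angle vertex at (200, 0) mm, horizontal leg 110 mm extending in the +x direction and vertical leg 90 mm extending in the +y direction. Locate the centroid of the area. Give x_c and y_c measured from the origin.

rectangular portion: A = 200 × 90 = 18000.00, centroid at (100.00, 45.00).
triangular portion: A = ½·110·90 = 4950.00, centroid at (236.67, 30.00).
ΣA = 22950.00 mm²
ΣAx_c = (18000.00)(100.00) + (4950.00)(236.67) = 2971500.00 mm³
ΣAy_c = (18000.00)(45.00) + (4950.00)(30.00) = 958500.00 mm³
x_c = 2971500.00 / 22950.00 = 129.48 mm
y_c = 958500.00 / 22950.00 = 41.76 mm

x_c = 129.48 mm, y_c = 41.76 mm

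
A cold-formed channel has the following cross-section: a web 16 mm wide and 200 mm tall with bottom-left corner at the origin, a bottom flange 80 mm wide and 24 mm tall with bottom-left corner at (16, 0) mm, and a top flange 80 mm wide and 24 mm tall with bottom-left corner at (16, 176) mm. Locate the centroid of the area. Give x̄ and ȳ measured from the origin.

x̄ = 34.18 mm, ȳ = 100.00 mm

Part | A | x̄ᵢ | ȳᵢ | A·x̄ᵢ | A·ȳᵢ
web | 3200.00 | 8.00 | 100.00 | 25600.00 | 320000.00
bottom flange | 1920.00 | 56.00 | 12.00 | 107520.00 | 23040.00
top flange | 1920.00 | 56.00 | 188.00 | 107520.00 | 360960.00
Σ | 7040.00 |  |  | 240640.00 | 704000.00
x̄ = 240640.00 / 7040.00 = 34.18 mm
ȳ = 704000.00 / 7040.00 = 100.00 mm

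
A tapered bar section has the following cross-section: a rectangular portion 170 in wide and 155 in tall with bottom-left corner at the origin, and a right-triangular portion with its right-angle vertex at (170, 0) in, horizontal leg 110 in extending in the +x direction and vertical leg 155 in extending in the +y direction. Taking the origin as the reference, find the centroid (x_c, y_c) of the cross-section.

x_c = 114.74 in, y_c = 71.19 in

Part | A | x̄ᵢ | ȳᵢ | A·x̄ᵢ | A·ȳᵢ
rectangular portion | 26350.00 | 85.00 | 77.50 | 2239750.00 | 2042125.00
triangular portion | 8525.00 | 206.67 | 51.67 | 1761833.33 | 440458.33
Σ | 34875.00 |  |  | 4001583.33 | 2482583.33
x_c = 4001583.33 / 34875.00 = 114.74 in
y_c = 2482583.33 / 34875.00 = 71.19 in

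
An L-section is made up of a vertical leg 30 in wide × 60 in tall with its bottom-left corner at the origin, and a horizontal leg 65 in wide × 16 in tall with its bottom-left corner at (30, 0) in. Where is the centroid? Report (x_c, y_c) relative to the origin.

Part | A | x̄ᵢ | ȳᵢ | A·x̄ᵢ | A·ȳᵢ
vertical leg | 1800.00 | 15.00 | 30.00 | 27000.00 | 54000.00
horizontal leg | 1040.00 | 62.50 | 8.00 | 65000.00 | 8320.00
Σ | 2840.00 |  |  | 92000.00 | 62320.00
x_c = 92000.00 / 2840.00 = 32.39 in
y_c = 62320.00 / 2840.00 = 21.94 in

x_c = 32.39 in, y_c = 21.94 in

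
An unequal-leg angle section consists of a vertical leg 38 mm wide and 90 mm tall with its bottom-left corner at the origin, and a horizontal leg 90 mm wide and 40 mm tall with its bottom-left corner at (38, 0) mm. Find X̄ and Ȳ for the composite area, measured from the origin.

Part | A | x̄ᵢ | ȳᵢ | A·x̄ᵢ | A·ȳᵢ
vertical leg | 3420.00 | 19.00 | 45.00 | 64980.00 | 153900.00
horizontal leg | 3600.00 | 83.00 | 20.00 | 298800.00 | 72000.00
Σ | 7020.00 |  |  | 363780.00 | 225900.00
X̄ = 363780.00 / 7020.00 = 51.82 mm
Ȳ = 225900.00 / 7020.00 = 32.18 mm

X̄ = 51.82 mm, Ȳ = 32.18 mm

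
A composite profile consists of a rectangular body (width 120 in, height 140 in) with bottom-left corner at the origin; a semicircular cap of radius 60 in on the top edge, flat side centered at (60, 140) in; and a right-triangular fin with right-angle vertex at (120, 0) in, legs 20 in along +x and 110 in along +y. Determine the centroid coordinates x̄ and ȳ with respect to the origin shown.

rectangular body: A = 120 × 140 = 16800.00, centroid at (60.00, 70.00).
semicircular top: A = ½π·60² = 5654.87, centroid at (60.00, 165.46).
triangular fin: A = ½·20·110 = 1100.00, centroid at (126.67, 36.67).
ΣA = 23554.87 in², ΣAx̄ = 1486625.34 in³, ΣAȳ = 2152014.68 in³.
x̄ = 1486625.34/23554.87 = 63.11 in; ȳ = 2152014.68/23554.87 = 91.36 in.

x̄ = 63.11 in, ȳ = 91.36 in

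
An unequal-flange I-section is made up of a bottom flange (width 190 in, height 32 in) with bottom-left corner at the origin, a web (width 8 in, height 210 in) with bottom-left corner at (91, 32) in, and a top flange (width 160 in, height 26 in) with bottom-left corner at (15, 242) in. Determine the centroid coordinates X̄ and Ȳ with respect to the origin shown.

X̄ = 95.00 in, Ȳ = 116.46 in

Part | A | x̄ᵢ | ȳᵢ | A·x̄ᵢ | A·ȳᵢ
bottom flange | 6080.00 | 95.00 | 16.00 | 577600.00 | 97280.00
web | 1680.00 | 95.00 | 137.00 | 159600.00 | 230160.00
top flange | 4160.00 | 95.00 | 255.00 | 395200.00 | 1060800.00
Σ | 11920.00 |  |  | 1132400.00 | 1388240.00
X̄ = 1132400.00 / 11920.00 = 95.00 in
Ȳ = 1388240.00 / 11920.00 = 116.46 in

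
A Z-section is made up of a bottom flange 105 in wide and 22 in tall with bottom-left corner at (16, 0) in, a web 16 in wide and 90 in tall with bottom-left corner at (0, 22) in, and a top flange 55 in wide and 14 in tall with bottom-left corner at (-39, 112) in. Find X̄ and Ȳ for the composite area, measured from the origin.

X̄ = 35.60 in, Ȳ = 47.24 in

Part | A | x̄ᵢ | ȳᵢ | A·x̄ᵢ | A·ȳᵢ
bottom flange | 2310.00 | 68.50 | 11.00 | 158235.00 | 25410.00
web | 1440.00 | 8.00 | 67.00 | 11520.00 | 96480.00
top flange | 770.00 | -11.50 | 119.00 | -8855.00 | 91630.00
Σ | 4520.00 |  |  | 160900.00 | 213520.00
X̄ = 160900.00 / 4520.00 = 35.60 in
Ȳ = 213520.00 / 4520.00 = 47.24 in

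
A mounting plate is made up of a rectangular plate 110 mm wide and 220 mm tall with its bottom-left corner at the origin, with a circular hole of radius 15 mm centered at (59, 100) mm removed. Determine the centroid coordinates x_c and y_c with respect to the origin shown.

plate: A = 110 × 220 = 24200.00, centroid at (55.00, 110.00).
hole: A = −π·15² = -706.86, centroid at (59.00, 100.00).
ΣA = 23493.14 mm², ΣAx_c = 1289295.36 mm³, ΣAy_c = 2591314.17 mm³.
x_c = 1289295.36/23493.14 = 54.88 mm; y_c = 2591314.17/23493.14 = 110.30 mm.

x_c = 54.88 mm, y_c = 110.30 mm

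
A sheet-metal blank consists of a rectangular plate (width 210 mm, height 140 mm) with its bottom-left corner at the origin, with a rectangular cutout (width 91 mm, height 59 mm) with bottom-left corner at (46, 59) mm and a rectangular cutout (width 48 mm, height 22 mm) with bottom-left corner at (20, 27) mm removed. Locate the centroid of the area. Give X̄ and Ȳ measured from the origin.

X̄ = 110.96 mm, Ȳ = 67.15 mm

plate: A = 210 × 140 = 29400.00, centroid at (105.00, 70.00).
hole 1: A = −(91 × 59) = -5369.00, centroid at (91.50, 88.50).
hole 2: A = −(48 × 22) = -1056.00, centroid at (44.00, 38.00).
ΣA = 22975.00 mm²
ΣAX̄ = (29400.00)(105.00) + (-5369.00)(91.50) + (-1056.00)(44.00) = 2549272.50 mm³
ΣAȲ = (29400.00)(70.00) + (-5369.00)(88.50) + (-1056.00)(38.00) = 1542715.50 mm³
X̄ = 2549272.50 / 22975.00 = 110.96 mm
Ȳ = 1542715.50 / 22975.00 = 67.15 mm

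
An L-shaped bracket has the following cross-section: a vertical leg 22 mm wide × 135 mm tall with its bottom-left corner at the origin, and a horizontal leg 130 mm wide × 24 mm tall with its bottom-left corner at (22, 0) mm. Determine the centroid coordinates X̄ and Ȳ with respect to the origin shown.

X̄ = 49.94 mm, Ȳ = 39.07 mm

Part | A | x̄ᵢ | ȳᵢ | A·x̄ᵢ | A·ȳᵢ
vertical leg | 2970.00 | 11.00 | 67.50 | 32670.00 | 200475.00
horizontal leg | 3120.00 | 87.00 | 12.00 | 271440.00 | 37440.00
Σ | 6090.00 |  |  | 304110.00 | 237915.00
X̄ = 304110.00 / 6090.00 = 49.94 mm
Ȳ = 237915.00 / 6090.00 = 39.07 mm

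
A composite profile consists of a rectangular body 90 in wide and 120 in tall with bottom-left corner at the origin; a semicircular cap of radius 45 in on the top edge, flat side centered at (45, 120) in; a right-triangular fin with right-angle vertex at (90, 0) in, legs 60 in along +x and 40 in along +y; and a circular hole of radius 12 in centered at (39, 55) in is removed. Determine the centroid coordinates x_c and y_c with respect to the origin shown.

x_c = 50.48 in, y_c = 73.43 in

Part | A | x̄ᵢ | ȳᵢ | A·x̄ᵢ | A·ȳᵢ
rectangular body | 10800.00 | 45.00 | 60.00 | 486000.00 | 648000.00
semicircular top | 3180.86 | 45.00 | 139.10 | 143138.82 | 442453.51
triangular fin | 1200.00 | 110.00 | 13.33 | 132000.00 | 16000.00
hole | -452.39 | 39.00 | 55.00 | -17643.18 | -24881.41
Σ | 14728.47 |  |  | 743495.63 | 1081572.09
x_c = 743495.63 / 14728.47 = 50.48 in
y_c = 1081572.09 / 14728.47 = 73.43 in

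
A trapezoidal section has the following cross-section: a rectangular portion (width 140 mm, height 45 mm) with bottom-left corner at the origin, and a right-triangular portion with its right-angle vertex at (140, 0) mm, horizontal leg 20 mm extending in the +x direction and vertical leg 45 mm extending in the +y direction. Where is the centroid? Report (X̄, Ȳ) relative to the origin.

Part | A | x̄ᵢ | ȳᵢ | A·x̄ᵢ | A·ȳᵢ
rectangular portion | 6300.00 | 70.00 | 22.50 | 441000.00 | 141750.00
triangular portion | 450.00 | 146.67 | 15.00 | 66000.00 | 6750.00
Σ | 6750.00 |  |  | 507000.00 | 148500.00
X̄ = 507000.00 / 6750.00 = 75.11 mm
Ȳ = 148500.00 / 6750.00 = 22.00 mm

X̄ = 75.11 mm, Ȳ = 22.00 mm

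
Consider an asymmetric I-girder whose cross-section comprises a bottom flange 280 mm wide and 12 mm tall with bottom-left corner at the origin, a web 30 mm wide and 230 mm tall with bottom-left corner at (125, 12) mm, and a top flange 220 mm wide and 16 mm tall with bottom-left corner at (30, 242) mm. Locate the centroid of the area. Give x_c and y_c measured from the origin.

bottom flange: A = 280 × 12 = 3360.00, centroid at (140.00, 6.00).
web: A = 30 × 230 = 6900.00, centroid at (140.00, 127.00).
top flange: A = 220 × 16 = 3520.00, centroid at (140.00, 250.00).
ΣA = 13780.00 mm²
ΣAx_c = (3360.00)(140.00) + (6900.00)(140.00) + (3520.00)(140.00) = 1929200.00 mm³
ΣAy_c = (3360.00)(6.00) + (6900.00)(127.00) + (3520.00)(250.00) = 1776460.00 mm³
x_c = 1929200.00 / 13780.00 = 140.00 mm
y_c = 1776460.00 / 13780.00 = 128.92 mm

x_c = 140.00 mm, y_c = 128.92 mm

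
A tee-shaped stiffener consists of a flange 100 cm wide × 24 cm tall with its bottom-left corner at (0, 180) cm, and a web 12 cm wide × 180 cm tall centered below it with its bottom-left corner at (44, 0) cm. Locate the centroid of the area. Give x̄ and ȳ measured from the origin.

web: A = 12 × 180 = 2160.00, centroid at (50.00, 90.00).
flange: A = 100 × 24 = 2400.00, centroid at (50.00, 192.00).
ΣA = 4560.00 cm², ΣAx̄ = 228000.00 cm³, ΣAȳ = 655200.00 cm³.
x̄ = 228000.00/4560.00 = 50.00 cm; ȳ = 655200.00/4560.00 = 143.68 cm.

x̄ = 50.00 cm, ȳ = 143.68 cm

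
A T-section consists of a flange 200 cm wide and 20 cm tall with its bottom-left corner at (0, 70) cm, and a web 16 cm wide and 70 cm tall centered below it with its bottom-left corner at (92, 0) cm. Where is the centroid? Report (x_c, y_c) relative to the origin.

x_c = 100.00 cm, y_c = 70.16 cm

web: A = 16 × 70 = 1120.00, centroid at (100.00, 35.00).
flange: A = 200 × 20 = 4000.00, centroid at (100.00, 80.00).
ΣA = 5120.00 cm²
ΣAx_c = (1120.00)(100.00) + (4000.00)(100.00) = 512000.00 cm³
ΣAy_c = (1120.00)(35.00) + (4000.00)(80.00) = 359200.00 cm³
x_c = 512000.00 / 5120.00 = 100.00 cm
y_c = 359200.00 / 5120.00 = 70.16 cm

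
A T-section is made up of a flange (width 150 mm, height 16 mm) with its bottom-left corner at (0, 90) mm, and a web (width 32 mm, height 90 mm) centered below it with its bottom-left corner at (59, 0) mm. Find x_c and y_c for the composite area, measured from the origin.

web: A = 32 × 90 = 2880.00, centroid at (75.00, 45.00).
flange: A = 150 × 16 = 2400.00, centroid at (75.00, 98.00).
ΣA = 5280.00 mm², ΣAx_c = 396000.00 mm³, ΣAy_c = 364800.00 mm³.
x_c = 396000.00/5280.00 = 75.00 mm; y_c = 364800.00/5280.00 = 69.09 mm.

x_c = 75.00 mm, y_c = 69.09 mm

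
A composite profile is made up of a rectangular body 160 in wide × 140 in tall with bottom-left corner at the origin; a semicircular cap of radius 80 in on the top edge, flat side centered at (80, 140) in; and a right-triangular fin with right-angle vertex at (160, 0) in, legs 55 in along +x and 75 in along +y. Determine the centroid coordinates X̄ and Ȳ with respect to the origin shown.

Part | A | x̄ᵢ | ȳᵢ | A·x̄ᵢ | A·ȳᵢ
rectangular body | 22400.00 | 80.00 | 70.00 | 1792000.00 | 1568000.00
semicircular top | 10053.10 | 80.00 | 173.95 | 804247.72 | 1748766.84
triangular fin | 2062.50 | 178.33 | 25.00 | 367812.50 | 51562.50
Σ | 34515.60 |  |  | 2964060.22 | 3368329.34
X̄ = 2964060.22 / 34515.60 = 85.88 in
Ȳ = 3368329.34 / 34515.60 = 97.59 in

X̄ = 85.88 in, Ȳ = 97.59 in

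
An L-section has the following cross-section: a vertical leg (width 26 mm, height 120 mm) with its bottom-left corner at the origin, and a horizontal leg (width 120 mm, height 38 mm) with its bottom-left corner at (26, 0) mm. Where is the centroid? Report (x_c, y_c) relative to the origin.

Part | A | x̄ᵢ | ȳᵢ | A·x̄ᵢ | A·ȳᵢ
vertical leg | 3120.00 | 13.00 | 60.00 | 40560.00 | 187200.00
horizontal leg | 4560.00 | 86.00 | 19.00 | 392160.00 | 86640.00
Σ | 7680.00 |  |  | 432720.00 | 273840.00
x_c = 432720.00 / 7680.00 = 56.34 mm
y_c = 273840.00 / 7680.00 = 35.66 mm

x_c = 56.34 mm, y_c = 35.66 mm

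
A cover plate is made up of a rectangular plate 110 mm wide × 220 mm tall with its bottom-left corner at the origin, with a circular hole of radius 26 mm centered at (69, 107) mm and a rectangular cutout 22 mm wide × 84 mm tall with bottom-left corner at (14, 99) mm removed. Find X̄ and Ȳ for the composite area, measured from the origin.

X̄ = 56.27 mm, Ȳ = 107.48 mm

Part | A | x̄ᵢ | ȳᵢ | A·x̄ᵢ | A·ȳᵢ
plate | 24200.00 | 55.00 | 110.00 | 1331000.00 | 2662000.00
hole 1 | -2123.72 | 69.00 | 107.00 | -146536.45 | -227237.68
hole 2 | -1848.00 | 25.00 | 141.00 | -46200.00 | -260568.00
Σ | 20228.28 |  |  | 1138263.55 | 2174194.32
X̄ = 1138263.55 / 20228.28 = 56.27 mm
Ȳ = 2174194.32 / 20228.28 = 107.48 mm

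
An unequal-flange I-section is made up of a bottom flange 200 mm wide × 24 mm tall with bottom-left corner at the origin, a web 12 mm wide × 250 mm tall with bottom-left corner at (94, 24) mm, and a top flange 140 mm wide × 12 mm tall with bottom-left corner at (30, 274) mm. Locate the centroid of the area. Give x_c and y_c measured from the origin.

bottom flange: A = 200 × 24 = 4800.00, centroid at (100.00, 12.00).
web: A = 12 × 250 = 3000.00, centroid at (100.00, 149.00).
top flange: A = 140 × 12 = 1680.00, centroid at (100.00, 280.00).
ΣA = 9480.00 mm²
ΣAx_c = (4800.00)(100.00) + (3000.00)(100.00) + (1680.00)(100.00) = 948000.00 mm³
ΣAy_c = (4800.00)(12.00) + (3000.00)(149.00) + (1680.00)(280.00) = 975000.00 mm³
x_c = 948000.00 / 9480.00 = 100.00 mm
y_c = 975000.00 / 9480.00 = 102.85 mm

x_c = 100.00 mm, y_c = 102.85 mm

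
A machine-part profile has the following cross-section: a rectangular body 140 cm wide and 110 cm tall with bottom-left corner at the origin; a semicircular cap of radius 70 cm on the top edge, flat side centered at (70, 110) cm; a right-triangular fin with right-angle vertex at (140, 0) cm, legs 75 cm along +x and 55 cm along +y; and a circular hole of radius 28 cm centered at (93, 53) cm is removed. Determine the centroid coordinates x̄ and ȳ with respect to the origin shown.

x̄ = 76.14 cm, ȳ = 80.61 cm

rectangular body: A = 140 × 110 = 15400.00, centroid at (70.00, 55.00).
semicircular top: A = ½π·70² = 7696.90, centroid at (70.00, 139.71).
triangular fin: A = ½·75·55 = 2062.50, centroid at (165.00, 18.33).
hole: A = −π·28² = -2463.01, centroid at (93.00, 53.00).
ΣA = 22696.39 cm², ΣAx̄ = 1728035.84 cm³, ΣAȳ = 1829598.93 cm³.
x̄ = 1728035.84/22696.39 = 76.14 cm; ȳ = 1829598.93/22696.39 = 80.61 cm.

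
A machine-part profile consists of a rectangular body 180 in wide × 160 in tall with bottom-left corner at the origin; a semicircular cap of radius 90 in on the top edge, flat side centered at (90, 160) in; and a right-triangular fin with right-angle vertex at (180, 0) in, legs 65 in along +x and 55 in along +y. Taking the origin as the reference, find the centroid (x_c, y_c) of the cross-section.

x_c = 94.61 in, y_c = 112.18 in

Part | A | x̄ᵢ | ȳᵢ | A·x̄ᵢ | A·ȳᵢ
rectangular body | 28800.00 | 90.00 | 80.00 | 2592000.00 | 2304000.00
semicircular top | 12723.45 | 90.00 | 198.20 | 1145110.52 | 2521752.04
triangular fin | 1787.50 | 201.67 | 18.33 | 360479.17 | 32770.83
Σ | 43310.95 |  |  | 4097589.69 | 4858522.87
x_c = 4097589.69 / 43310.95 = 94.61 in
y_c = 4858522.87 / 43310.95 = 112.18 in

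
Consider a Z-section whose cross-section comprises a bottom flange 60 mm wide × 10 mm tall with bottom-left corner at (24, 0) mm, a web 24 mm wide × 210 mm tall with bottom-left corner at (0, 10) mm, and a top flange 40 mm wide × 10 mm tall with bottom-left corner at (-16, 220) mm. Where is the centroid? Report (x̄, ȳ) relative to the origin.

x̄ = 15.64 mm, ȳ = 111.36 mm

bottom flange: A = 60 × 10 = 600.00, centroid at (54.00, 5.00).
web: A = 24 × 210 = 5040.00, centroid at (12.00, 115.00).
top flange: A = 40 × 10 = 400.00, centroid at (4.00, 225.00).
ΣA = 6040.00 mm², ΣAx̄ = 94480.00 mm³, ΣAȳ = 672600.00 mm³.
x̄ = 94480.00/6040.00 = 15.64 mm; ȳ = 672600.00/6040.00 = 111.36 mm.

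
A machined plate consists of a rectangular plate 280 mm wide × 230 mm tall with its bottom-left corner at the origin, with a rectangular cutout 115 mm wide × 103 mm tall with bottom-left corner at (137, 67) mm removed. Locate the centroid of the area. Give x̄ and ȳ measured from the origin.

x̄ = 127.72 mm, ȳ = 114.21 mm

Part | A | x̄ᵢ | ȳᵢ | A·x̄ᵢ | A·ȳᵢ
plate | 64400.00 | 140.00 | 115.00 | 9016000.00 | 7406000.00
hole | -11845.00 | 194.50 | 118.50 | -2303852.50 | -1403632.50
Σ | 52555.00 |  |  | 6712147.50 | 6002367.50
x̄ = 6712147.50 / 52555.00 = 127.72 mm
ȳ = 6002367.50 / 52555.00 = 114.21 mm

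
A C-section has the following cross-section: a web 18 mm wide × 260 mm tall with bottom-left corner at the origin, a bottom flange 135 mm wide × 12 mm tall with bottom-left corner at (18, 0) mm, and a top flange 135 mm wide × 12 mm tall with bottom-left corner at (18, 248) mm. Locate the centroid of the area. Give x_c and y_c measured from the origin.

x_c = 40.30 mm, y_c = 130.00 mm

web: A = 18 × 260 = 4680.00, centroid at (9.00, 130.00).
bottom flange: A = 135 × 12 = 1620.00, centroid at (85.50, 6.00).
top flange: A = 135 × 12 = 1620.00, centroid at (85.50, 254.00).
ΣA = 7920.00 mm²
ΣAx_c = (4680.00)(9.00) + (1620.00)(85.50) + (1620.00)(85.50) = 319140.00 mm³
ΣAy_c = (4680.00)(130.00) + (1620.00)(6.00) + (1620.00)(254.00) = 1029600.00 mm³
x_c = 319140.00 / 7920.00 = 40.30 mm
y_c = 1029600.00 / 7920.00 = 130.00 mm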